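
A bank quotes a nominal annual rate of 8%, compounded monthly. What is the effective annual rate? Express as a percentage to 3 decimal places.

One year is 12 periods at 0.00666667 each: (1 + 0.00666667)^12 ≈ 1.083.
EAR = 1.083 − 1 ≈ 8.29995%.

8.300%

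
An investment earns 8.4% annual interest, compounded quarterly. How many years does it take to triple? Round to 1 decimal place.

(1 + 0.021)^(4t) = 3.
4t = ln 3 / ln(1 + 0.021) ≈ 1.0986/0.0207825 ≈ 52.8623.
t ≈ 13.2156.

13.2 years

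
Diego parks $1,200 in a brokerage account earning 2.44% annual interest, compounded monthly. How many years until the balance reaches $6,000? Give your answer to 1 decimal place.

(1 + 0.00203333)^(12t) = 6,000/1,200 = 5.
12t·ln(1 + 0.00203333) = ln(5); 12t = 1.6094/0.00203127 ≈ 792.3313.
t ≈ 66.0276 years.

66.0 years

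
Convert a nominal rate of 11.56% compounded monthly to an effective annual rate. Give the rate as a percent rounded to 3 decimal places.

12.193%

One year is 12 periods at 0.00963333 each: (1 + 0.00963333)^12 ≈ 1.121926.
EAR = 1.121926 − 1 ≈ 12.19259%.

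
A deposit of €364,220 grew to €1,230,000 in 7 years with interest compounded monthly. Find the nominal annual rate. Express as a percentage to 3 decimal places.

(1 + r/12)^84 = 1,230,000/364,220 = 3.37708.
1 + r/12 = 3.37708^(1/84) ≈ 1.014594, so r/12 ≈ 0.0145937.
r ≈ 12·0.0145937 = 17.51243%.

17.512%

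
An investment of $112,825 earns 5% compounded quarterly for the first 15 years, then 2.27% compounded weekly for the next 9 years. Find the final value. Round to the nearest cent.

$291,617.95

Phase 1: 112,825·(1 + 0.0125)^60 ≈ 237,742.7355.
Phase 2: 237,742.7355·(1 + 0.0227/52)^468 ≈ 291,617.9532.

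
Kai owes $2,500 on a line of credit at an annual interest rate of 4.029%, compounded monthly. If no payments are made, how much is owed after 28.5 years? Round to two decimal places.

Growth factor = (1 + 0.0033575)^342 ≈ 3.146660255.
A ≈ 2,500 × 3.146660255 ≈ 7,866.6506.

$7,866.65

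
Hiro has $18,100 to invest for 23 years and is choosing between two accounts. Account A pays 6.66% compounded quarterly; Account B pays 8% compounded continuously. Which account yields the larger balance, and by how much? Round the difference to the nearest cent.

Account B, by $31,277.27

A: (1 + 0.01665)^92 ≈ 4.5685120927, so 18,100 × 4.5685120927 ≈ 82,690.0689.
B: e^(0.08·23) = e^1.84 ≈ 6.29653826103, so 18,100 × 6.29653826103 ≈ 113,967.3425.
Difference ≈ 31,277.2736 in favor of B.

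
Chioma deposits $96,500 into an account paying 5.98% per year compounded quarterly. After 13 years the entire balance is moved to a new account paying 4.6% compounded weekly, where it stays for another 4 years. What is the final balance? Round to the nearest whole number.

Phase 1: 96,500·(1 + 0.01495)^52 ≈ 208,760.8250.
Phase 2: 208,760.8250·(1 + 0.046/52)^208 ≈ 250,913.4056.

$250,913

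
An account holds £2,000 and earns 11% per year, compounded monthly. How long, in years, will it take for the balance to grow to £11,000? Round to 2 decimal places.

(1 + 0.00916667)^(12t) = 11,000/2,000 = 5.5.
12t·ln(1 + 0.00916667) = ln(5.5); 12t = 1.7047/0.00912491 ≈ 186.8236.
t ≈ 15.5686 years.

15.57 years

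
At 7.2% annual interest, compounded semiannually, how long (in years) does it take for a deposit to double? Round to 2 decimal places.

9.80 years

(1 + 0.036)^(2t) = 2.
2t = ln 2 / ln(1 + 0.036) ≈ 0.69315/0.0353671 ≈ 19.5986.
t ≈ 9.7993.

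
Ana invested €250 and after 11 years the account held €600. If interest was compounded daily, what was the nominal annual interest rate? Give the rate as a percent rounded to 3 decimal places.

7.960%

The 4015-period growth factor is 600/250 = 2.4.
r/365 = 2.4^(1/4015) − 1 ≈ 0.000218073, so r ≈ 365·0.000218073 = 7.95967%.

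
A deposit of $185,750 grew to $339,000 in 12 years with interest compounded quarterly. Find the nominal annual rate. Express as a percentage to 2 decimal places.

The 48-period growth factor is 339,000/185,750 = 1.82503.
r/4 = 1.82503^(1/48) − 1 ≈ 0.0126122, so r ≈ 4·0.0126122 = 5.04487%.

5.04%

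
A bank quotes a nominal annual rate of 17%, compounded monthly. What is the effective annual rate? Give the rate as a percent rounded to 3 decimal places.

18.389%

EAR = (1 + 17%/12)^12 − 1 = (1 + 0.0141667)^12 − 1.
(1 + 0.0141667)^12 ≈ 1.183892, so EAR ≈ 18.38917%.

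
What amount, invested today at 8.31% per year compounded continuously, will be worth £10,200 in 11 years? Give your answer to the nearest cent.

P = A·e^(−rt) = 10,200·e^(−0.9141).
e^(−0.9141) ≈ 0.40087725331, so P ≈ 4,088.9480.

£4,088.95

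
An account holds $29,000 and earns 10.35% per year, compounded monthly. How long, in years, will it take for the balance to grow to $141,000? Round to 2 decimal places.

15.35 years

(1 + 0.008625)^(12t) = 141,000/29,000 = 4.8621.
12t·ln(1 + 0.008625) = ln(4.8621); 12t = 1.5815/0.00858802 ≈ 184.1478.
t ≈ 15.3456 years.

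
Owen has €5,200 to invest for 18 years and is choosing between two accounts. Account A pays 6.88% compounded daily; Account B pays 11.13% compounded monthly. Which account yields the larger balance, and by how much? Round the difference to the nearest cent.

A: (1 + 0.0688/365)^6570 ≈ 3.4496863012, so 5,200 × 3.4496863012 ≈ 17,938.3688.
B: (1 + 0.009275)^216 ≈ 7.3460759311, so 5,200 × 7.3460759311 ≈ 38,199.5948.
Difference ≈ 20,261.2261 in favor of B.

Account B, by €20,261.23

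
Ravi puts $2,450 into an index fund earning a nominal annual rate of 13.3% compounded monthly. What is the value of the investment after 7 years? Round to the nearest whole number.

$6,184

Periodic rate = 13.3%/12 = 0.0110833; periods = 12·7 = 84.
A = 2,450·(1 + 0.133/12)^84 ≈ 2,450·2.524084735 ≈ 6,184.0076.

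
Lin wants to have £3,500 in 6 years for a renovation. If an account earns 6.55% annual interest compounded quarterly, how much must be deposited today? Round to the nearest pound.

Periodic rate = 6.55%/4 = 0.016375; 24 periods.
P = 3,500/(1 + 0.016375)^24 ≈ 3,500/1.47671055 ≈ 2,370.1327.

£2,370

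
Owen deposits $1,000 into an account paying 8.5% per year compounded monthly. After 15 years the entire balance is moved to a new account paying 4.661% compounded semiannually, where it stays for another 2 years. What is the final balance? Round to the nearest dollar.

$3,907

Phase 1: 1,000·(1 + 0.085/12)^180 ≈ 3,562.6533.
Phase 2: 3,562.6533·(1 + 0.023305)^4 ≈ 3,906.5551.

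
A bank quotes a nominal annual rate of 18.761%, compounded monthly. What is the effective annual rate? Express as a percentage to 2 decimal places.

20.46%

EAR = (1 + 18.761%/12)^12 − 1 = (1 + 0.0156342)^12 − 1.
(1 + 0.0156342)^12 ≈ 1.204613, so EAR ≈ 20.46132%.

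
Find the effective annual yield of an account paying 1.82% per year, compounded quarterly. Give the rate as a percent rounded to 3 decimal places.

EAR = (1 + 1.82%/4)^4 − 1 = (1 + 0.00455)^4 − 1.
(1 + 0.00455)^4 ≈ 1.018325, so EAR ≈ 1.83246%.

1.832%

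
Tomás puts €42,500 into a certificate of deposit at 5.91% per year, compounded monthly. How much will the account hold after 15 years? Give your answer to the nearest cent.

€102,907.26

Growth factor = (1 + 0.004925)^180 ≈ 2.42134733421.
A ≈ 42,500 × 2.42134733421 ≈ 102,907.2617.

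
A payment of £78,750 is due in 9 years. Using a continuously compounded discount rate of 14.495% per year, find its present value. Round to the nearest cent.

£21,364.45

P = A·e^(−rt) = 78,750·e^(−1.30455).
e^(−1.30455) ≈ 0.27129459015, so P ≈ 21,364.4490.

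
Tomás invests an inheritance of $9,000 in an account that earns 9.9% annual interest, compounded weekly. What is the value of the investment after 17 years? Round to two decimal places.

Growth factor = (1 + 0.099/52)^884 ≈ 5.3730727092.
A ≈ 9,000 × 5.3730727092 ≈ 48,357.6544.

$48,357.65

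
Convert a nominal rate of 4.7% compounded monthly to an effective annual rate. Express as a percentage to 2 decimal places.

4.80%

One year is 12 periods at 0.00391667 each: (1 + 0.00391667)^12 ≈ 1.048026.
EAR = 1.048026 − 1 ≈ 4.80258%.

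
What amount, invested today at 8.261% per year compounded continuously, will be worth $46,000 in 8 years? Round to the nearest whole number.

$23,754

P = A·e^(−rt) = 46,000·e^(−0.66088).
e^(−0.66088) ≈ 0.51639670538, so P ≈ 23,754.2484.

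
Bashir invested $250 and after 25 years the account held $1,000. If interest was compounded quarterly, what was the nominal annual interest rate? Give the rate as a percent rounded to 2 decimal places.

(1 + r/4)^100 = 1,000/250 = 4.
1 + r/4 = 4^(1/100) ≈ 1.013959, so r/4 ≈ 0.0139595.
r ≈ 4·0.0139595 = 5.58379%.

5.58%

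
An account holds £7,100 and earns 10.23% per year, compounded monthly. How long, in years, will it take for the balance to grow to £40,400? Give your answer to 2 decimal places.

We need (1 + 0.008525)^(12t) = 5.6901, so 12t = ln 5.6901 / ln 1.008525 ≈ 204.8253.
t ≈ 204.8253/12 = 17.0688 years.

17.07 years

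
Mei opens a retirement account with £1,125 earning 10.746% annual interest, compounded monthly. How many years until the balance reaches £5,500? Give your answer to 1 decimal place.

14.8 years

We need (1 + 0.008955)^(12t) = 4.8889, so 12t = ln 4.8889 / ln 1.008955 ≈ 178.0078.
t ≈ 178.0078/12 = 14.8340 years.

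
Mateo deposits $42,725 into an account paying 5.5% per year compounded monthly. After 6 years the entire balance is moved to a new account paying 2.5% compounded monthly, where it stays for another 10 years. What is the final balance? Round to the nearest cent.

Phase 1: 42,725·(1 + 0.055/12)^72 ≈ 59,384.3238.
Phase 2: 59,384.3238·(1 + 0.025/12)^120 ≈ 76,231.1542.

$76,231.15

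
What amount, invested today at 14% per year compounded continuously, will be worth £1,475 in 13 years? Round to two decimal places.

£238.99

P = A·e^(−rt) = 1,475·e^(−1.82).
e^(−1.82) ≈ 0.1620257509, so P ≈ 238.9880.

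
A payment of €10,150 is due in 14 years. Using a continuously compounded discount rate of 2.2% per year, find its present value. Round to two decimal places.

€7,459.39

P = A·e^(−rt) = 10,150·e^(−0.308).
e^(−0.308) ≈ 0.73491531801, so P ≈ 7,459.3905.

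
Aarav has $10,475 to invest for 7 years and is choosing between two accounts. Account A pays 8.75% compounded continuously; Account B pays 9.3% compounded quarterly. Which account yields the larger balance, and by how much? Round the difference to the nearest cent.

Account B, by $609.46

Account A growth factor: e^(0.0875·7) = e^0.6125 ≈ 1.8450382334; balance ≈ 19,326.7755.
Account B growth factor: (1 + 0.02325)^28 ≈ 1.9032204384; balance ≈ 19,936.2341.
Account B is larger by 609.4586.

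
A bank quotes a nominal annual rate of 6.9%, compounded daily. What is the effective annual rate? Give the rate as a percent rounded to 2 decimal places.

One year is 365 periods at 0.000189041 each: (1 + 0.000189041)^365 ≈ 1.071429.
EAR = 1.071429 − 1 ≈ 7.14292%.

7.14%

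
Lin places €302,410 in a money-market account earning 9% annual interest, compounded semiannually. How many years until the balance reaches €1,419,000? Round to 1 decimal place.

17.6 years

(1 + 0.045)^(2t) = 1,419,000/302,410 = 4.6923.
2t·ln(1 + 0.045) = ln(4.6923); 2t = 1.5459/0.0440169 ≈ 35.1212.
t ≈ 17.5606 years.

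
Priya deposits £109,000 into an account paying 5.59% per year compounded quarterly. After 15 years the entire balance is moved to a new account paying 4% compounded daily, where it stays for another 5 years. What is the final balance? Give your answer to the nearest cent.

After 15 years at 5.59%: 109,000 × 2.29950757448 ≈ 250,646.3256.
Then 5 years at 4%: 250,646.3256 × 1.22138937398 ≈ 306,136.7587.

£306,136.76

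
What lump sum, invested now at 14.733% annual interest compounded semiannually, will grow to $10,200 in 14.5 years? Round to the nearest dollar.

$1,298

Periodic rate = 14.733%/2 = 0.073665; 29 periods.
P = 10,200/(1 + 0.073665)^29 ≈ 10,200/7.8558843651 ≈ 1,298.3898.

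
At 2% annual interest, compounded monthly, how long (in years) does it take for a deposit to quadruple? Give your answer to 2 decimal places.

69.37 years

(1 + 0.00166667)^(12t) = 4.
12t = ln 4 / ln(1 + 0.00166667) ≈ 1.3863/0.00166528 ≈ 832.4696.
t ≈ 69.3725.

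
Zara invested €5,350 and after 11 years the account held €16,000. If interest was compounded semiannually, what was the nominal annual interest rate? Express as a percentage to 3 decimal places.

The 22-period growth factor is 16,000/5,350 = 2.99065.
r/2 = 2.99065^(1/22) − 1 ≈ 0.0510557, so r ≈ 2·0.0510557 = 10.21114%.

10.211%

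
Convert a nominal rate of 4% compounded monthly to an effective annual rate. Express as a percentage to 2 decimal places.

4.07%

One year is 12 periods at 0.00333333 each: (1 + 0.00333333)^12 ≈ 1.040742.
EAR = 1.040742 − 1 ≈ 4.07415%.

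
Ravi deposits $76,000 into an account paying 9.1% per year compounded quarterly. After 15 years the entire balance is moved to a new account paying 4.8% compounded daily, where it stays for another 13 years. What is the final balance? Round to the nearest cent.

$546,971.66

Phase 1: 76,000·(1 + 0.02275)^60 ≈ 293,077.7728.
Phase 2: 293,077.7728·(1 + 0.048/365)^4745 ≈ 546,971.6557.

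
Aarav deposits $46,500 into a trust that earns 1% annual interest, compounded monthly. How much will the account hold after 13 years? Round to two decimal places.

$52,952.65

Growth factor = (1 + 0.01/12)^156 ≈ 1.1387667327.
A ≈ 46,500 × 1.1387667327 ≈ 52,952.6531.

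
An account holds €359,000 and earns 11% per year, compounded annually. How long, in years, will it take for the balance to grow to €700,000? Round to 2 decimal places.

6.40 years

(1 + 0.11)^t = 700,000/359,000 = 1.9499.
t·ln(1 + 0.11) = ln(1.9499); t = 0.66776/0.10436 ≈ 6.3986.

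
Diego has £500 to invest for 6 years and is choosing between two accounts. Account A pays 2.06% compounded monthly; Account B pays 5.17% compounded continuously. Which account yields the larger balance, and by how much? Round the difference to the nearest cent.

Account B, by £116.13

A: (1 + 0.0206/12)^72 ≈ 1.13144325, so 500 × 1.13144325 ≈ 565.7216.
B: e^(0.0517·6) = e^0.3102 ≈ 1.36369783, so 500 × 1.36369783 ≈ 681.8489.
Difference ≈ 116.1273 in favor of B.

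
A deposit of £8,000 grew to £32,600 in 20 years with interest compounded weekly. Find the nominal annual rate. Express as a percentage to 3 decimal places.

The 1040-period growth factor is 32,600/8,000 = 4.075.
r/52 = 4.075^(1/1040) − 1 ≈ 0.00135175, so r ≈ 52·0.00135175 = 7.02910%.

7.029%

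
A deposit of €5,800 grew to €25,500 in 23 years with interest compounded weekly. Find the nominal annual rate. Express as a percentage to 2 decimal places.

6.44%

(1 + r/52)^1196 = 25,500/5,800 = 4.39655.
1 + r/52 = 4.39655^(1/1196) ≈ 1.001239, so r/52 ≈ 0.00123891.
r ≈ 52·0.00123891 = 6.44234%.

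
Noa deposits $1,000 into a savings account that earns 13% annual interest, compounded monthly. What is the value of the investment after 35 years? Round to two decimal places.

$92,344.92

Growth factor = (1 + 0.13/12)^420 ≈ 92.344923096.
A ≈ 1,000 × 92.344923096 ≈ 92,344.9231.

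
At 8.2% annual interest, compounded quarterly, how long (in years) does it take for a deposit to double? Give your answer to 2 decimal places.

8.54 years

(1 + 0.0205)^(4t) = 2.
4t = ln 2 / ln(1 + 0.0205) ≈ 0.69315/0.0202927 ≈ 34.1575.
t ≈ 8.5394.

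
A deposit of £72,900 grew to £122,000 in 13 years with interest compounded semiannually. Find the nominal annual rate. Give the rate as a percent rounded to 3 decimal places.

The 26-period growth factor is 122,000/72,900 = 1.67353.
r/2 = 1.67353^(1/26) − 1 ≈ 0.0200025, so r ≈ 2·0.0200025 = 4.00050%.

4.001%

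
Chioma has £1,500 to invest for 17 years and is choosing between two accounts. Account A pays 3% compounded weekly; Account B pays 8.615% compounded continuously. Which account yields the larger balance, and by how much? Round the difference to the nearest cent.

A: (1 + 0.03/52)^884 ≈ 1.665046317, so 1,500 × 1.665046317 ≈ 2,497.5695.
B: e^(0.08615·17) = e^1.46455 ≈ 4.325596284, so 1,500 × 4.325596284 ≈ 6,488.3944.
Difference ≈ 3,990.8250 in favor of B.

Account B, by £3,990.82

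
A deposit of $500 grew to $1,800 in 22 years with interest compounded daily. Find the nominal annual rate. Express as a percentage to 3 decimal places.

(1 + r/365)^8030 = 1,800/500 = 3.6.
1 + r/365 = 3.6^(1/8030) ≈ 1.00016, so r/365 ≈ 0.000159531.
r ≈ 365·0.000159531 = 5.82289%.

5.823%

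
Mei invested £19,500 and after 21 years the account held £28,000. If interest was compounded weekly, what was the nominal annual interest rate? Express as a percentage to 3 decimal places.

1.723%

(1 + r/52)^1092 = 28,000/19,500 = 1.4359.
1 + r/52 = 1.4359^(1/1092) ≈ 1.000331, so r/52 ≈ 0.000331364.
r ≈ 52·0.000331364 = 1.72310%.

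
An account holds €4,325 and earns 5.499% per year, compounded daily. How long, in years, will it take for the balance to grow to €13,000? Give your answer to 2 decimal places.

20.01 years

We need (1 + 0.000150658)^(365t) = 3.0058, so 365t = ln 3.0058 / ln 1.000151 ≈ 7305.4436.
t ≈ 7305.4436/365 = 20.0149 years.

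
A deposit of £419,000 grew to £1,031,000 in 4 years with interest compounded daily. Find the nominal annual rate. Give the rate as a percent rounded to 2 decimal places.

22.52%

(1 + r/365)^1460 = 1,031,000/419,000 = 2.46062.
1 + r/365 = 2.46062^(1/1460) ≈ 1.000617, so r/365 ≈ 0.000616912.
r ≈ 365·0.000616912 = 22.51728%.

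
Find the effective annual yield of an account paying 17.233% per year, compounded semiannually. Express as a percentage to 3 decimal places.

17.975%

One year is 2 periods at 0.086165 each: (1 + 0.086165)^2 ≈ 1.179754.
EAR = 1.179754 − 1 ≈ 17.97544%.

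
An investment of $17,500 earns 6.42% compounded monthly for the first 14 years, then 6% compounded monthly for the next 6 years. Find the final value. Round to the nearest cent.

After 14 years at 6.42%: 17,500 × 2.4507748774 ≈ 42,888.5604.
Then 6 years at 6%: 42,888.5604 × 1.4320442785 ≈ 61,418.3175.

$61,418.32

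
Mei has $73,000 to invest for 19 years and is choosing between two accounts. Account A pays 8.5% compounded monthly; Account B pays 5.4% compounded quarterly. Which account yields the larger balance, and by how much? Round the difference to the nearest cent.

Account A, by $162,683.82

Account A growth factor: (1 + 0.085/12)^228 ≈ 4.99934585951; balance ≈ 364,952.2477.
Account B growth factor: (1 + 0.0135)^76 ≈ 2.77080032692; balance ≈ 202,268.4239.
Account A is larger by 162,683.8239.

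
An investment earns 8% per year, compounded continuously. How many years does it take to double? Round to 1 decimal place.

8.7 years

e^(0.08t) = 2, so 0.08t = ln 2 ≈ 0.69315.
t ≈ 0.69315/0.08 ≈ 8.6643.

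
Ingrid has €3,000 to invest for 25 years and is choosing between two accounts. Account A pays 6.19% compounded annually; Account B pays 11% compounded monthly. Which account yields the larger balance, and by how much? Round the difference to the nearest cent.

Account B, by €32,878.50

A: (1 + 0.0619)^25 ≈ 4.4883893171, so 3,000 × 4.4883893171 ≈ 13,465.1680.
B: (1 + 0.11/12)^300 ≈ 15.447888589, so 3,000 × 15.447888589 ≈ 46,343.6658.
Difference ≈ 32,878.4978 in favor of B.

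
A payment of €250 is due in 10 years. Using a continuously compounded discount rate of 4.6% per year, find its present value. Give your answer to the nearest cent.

€157.82

P = A·e^(−rt) = 250·e^(−0.46).
e^(−0.46) ≈ 0.631283646, so P ≈ 157.8209.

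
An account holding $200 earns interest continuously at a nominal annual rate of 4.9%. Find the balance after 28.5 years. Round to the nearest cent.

$808.21

A = P·e^(rt) = 200·e^(0.049·28.5) = 200·e^1.3965.
e^1.3965 ≈ 4.04103158, so A ≈ 808.2063.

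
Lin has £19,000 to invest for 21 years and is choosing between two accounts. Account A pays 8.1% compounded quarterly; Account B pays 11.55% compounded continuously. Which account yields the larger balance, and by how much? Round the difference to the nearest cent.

Account A growth factor: (1 + 0.02025)^84 ≈ 5.38709568377; balance ≈ 102,354.8180.
Account B growth factor: e^(0.1155·21) = e^2.4255 ≈ 11.307881947; balance ≈ 214,849.7570.
Account B is larger by 112,494.9390.

Account B, by £112,494.94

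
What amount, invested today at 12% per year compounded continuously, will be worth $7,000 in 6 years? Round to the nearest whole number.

P = A·e^(−rt) = 7,000·e^(−0.72).
e^(−0.72) ≈ 0.486752256, so P ≈ 3,407.2658.

$3,407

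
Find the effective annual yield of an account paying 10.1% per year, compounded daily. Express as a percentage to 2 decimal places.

10.63%

EAR = (1 + 10.1%/365)^365 − 1 = (1 + 0.000276712)^365 − 1.
(1 + 0.000276712)^365 ≈ 1.106261, so EAR ≈ 10.62612%.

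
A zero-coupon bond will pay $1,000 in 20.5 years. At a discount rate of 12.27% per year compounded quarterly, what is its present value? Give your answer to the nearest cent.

$83.95

Periodic rate = 12.27%/4 = 0.030675; 82 periods.
P = 1,000/(1 + 0.030675)^82 ≈ 1,000/11.9119494 ≈ 83.9493.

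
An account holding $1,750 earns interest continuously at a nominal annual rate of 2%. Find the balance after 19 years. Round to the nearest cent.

A = P·e^(rt) = 1,750·e^(0.02·19) = 1,750·e^0.38.
e^0.38 ≈ 1.462284589, so A ≈ 2,558.9980.

$2,559.00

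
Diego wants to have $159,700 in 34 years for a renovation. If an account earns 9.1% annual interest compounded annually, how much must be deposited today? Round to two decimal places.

$8,265.39

Growth factor = (1 + 0.091)^34 ≈ 19.3215302847.
P = 159,700/19.3215302847 ≈ 8,265.3909.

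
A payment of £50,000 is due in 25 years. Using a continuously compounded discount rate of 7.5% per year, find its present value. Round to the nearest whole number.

P = A·e^(−rt) = 50,000·e^(−1.875).
e^(−1.875) ≈ 0.15335496684, so P ≈ 7,667.7483.

£7,668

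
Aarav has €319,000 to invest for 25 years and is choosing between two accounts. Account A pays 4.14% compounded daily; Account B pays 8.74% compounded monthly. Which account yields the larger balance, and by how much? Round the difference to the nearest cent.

Account B, by €1,915,781.27

A: (1 + 0.0414/365)^9125 ≈ 2.81494101394, so 319,000 × 2.81494101394 ≈ 897,966.1834.
B: (1 + 0.0874/12)^300 ≈ 8.820524932156, so 319,000 × 8.820524932156 ≈ 2,813,747.4534.
Difference ≈ 1,915,781.2699 in favor of B.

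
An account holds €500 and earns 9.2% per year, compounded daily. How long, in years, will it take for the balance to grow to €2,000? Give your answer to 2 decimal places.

15.07 years

We need (1 + 0.000252055)^(365t) = 4, so 365t = ln 4 / ln 1.000252 ≈ 5500.6653.
t ≈ 5500.6653/365 = 15.0703 years.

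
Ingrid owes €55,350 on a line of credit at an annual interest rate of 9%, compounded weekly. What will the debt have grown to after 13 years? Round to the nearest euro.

€178,157

Growth factor = (1 + 0.09/52)^676 ≈ 3.21873577742.
A ≈ 55,350 × 3.21873577742 ≈ 178,157.0253.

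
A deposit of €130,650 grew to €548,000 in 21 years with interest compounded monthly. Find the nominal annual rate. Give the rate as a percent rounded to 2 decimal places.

(1 + r/12)^252 = 548,000/130,650 = 4.19441.
1 + r/12 = 4.19441^(1/252) ≈ 1.005706, so r/12 ≈ 0.00570571.
r ≈ 12·0.00570571 = 6.84686%.

6.85%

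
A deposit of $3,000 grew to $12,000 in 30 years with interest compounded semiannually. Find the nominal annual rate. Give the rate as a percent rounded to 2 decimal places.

4.67%

(1 + r/2)^60 = 12,000/3,000 = 4.
1 + r/2 = 4^(1/60) ≈ 1.023374, so r/2 ≈ 0.0233739.
r ≈ 2·0.0233739 = 4.67478%.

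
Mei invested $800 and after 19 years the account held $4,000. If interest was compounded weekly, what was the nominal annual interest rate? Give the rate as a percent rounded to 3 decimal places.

(1 + r/52)^988 = 4,000/800 = 5.
1 + r/52 = 5^(1/988) ≈ 1.00163, so r/52 ≈ 0.00163031.
r ≈ 52·0.00163031 = 8.47763%.

8.478%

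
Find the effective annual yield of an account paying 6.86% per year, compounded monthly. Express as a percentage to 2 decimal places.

One year is 12 periods at 0.00571667 each: (1 + 0.00571667)^12 ≈ 1.070799.
EAR = 1.070799 − 1 ≈ 7.07985%.

7.08%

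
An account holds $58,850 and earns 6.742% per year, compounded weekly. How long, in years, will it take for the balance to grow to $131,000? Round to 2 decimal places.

11.88 years

We need (1 + 0.00129654)^(52t) = 2.226, so 52t = ln 2.226 / ln 1.001297 ≈ 617.5861.
t ≈ 617.5861/52 = 11.8767 years.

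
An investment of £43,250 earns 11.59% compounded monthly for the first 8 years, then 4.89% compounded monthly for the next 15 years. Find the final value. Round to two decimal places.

Phase 1: 43,250·(1 + 0.1159/12)^96 ≈ 108,825.7799.
Phase 2: 108,825.7799·(1 + 0.004075)^180 ≈ 226,276.5209.

£226,276.52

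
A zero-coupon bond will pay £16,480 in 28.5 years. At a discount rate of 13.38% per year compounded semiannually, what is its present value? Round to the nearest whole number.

Periodic rate = 13.38%/2 = 0.0669; 57 periods.
P = 16,480/(1 + 0.0669)^57 ≈ 16,480/40.091449866 ≈ 411.0602.

£411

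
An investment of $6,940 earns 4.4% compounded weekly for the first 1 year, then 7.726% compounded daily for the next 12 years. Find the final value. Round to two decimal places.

$18,325.71

Phase 1: 6,940·(1 + 0.044/52)^52 ≈ 7,252.0426.
Phase 2: 7,252.0426·(1 + 0.07726/365)^4380 ≈ 18,325.7113.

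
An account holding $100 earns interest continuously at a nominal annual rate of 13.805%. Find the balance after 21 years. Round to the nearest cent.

$1,815.69

A = P·e^(rt) = 100·e^(0.13805·21) = 100·e^2.89905.
e^2.89905 ≈ 18.15688813, so A ≈ 1,815.6888.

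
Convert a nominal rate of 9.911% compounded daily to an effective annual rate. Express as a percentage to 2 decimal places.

10.42%

One year is 365 periods at 0.000271534 each: (1 + 0.000271534)^365 ≈ 1.104173.
EAR = 1.104173 − 1 ≈ 10.41729%.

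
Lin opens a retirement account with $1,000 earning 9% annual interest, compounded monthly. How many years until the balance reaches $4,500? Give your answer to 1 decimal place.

16.8 years

We need (1 + 0.0075)^(12t) = 4.5, so 12t = ln 4.5 / ln 1.0075 ≈ 201.2948.
t ≈ 201.2948/12 = 16.7746 years.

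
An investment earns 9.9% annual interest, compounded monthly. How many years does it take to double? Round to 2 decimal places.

7.03 years

(1 + 0.00825)^(12t) = 2.
12t = ln 2 / ln(1 + 0.00825) ≈ 0.69315/0.00821615 ≈ 84.3639.
t ≈ 7.0303.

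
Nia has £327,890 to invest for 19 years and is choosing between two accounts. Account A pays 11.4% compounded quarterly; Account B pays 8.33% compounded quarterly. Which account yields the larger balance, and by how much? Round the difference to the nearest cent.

Account A, by £1,204,487.24

A: (1 + 0.0285)^76 ≈ 8.463042042075, so 327,890 × 8.463042042075 ≈ 2,774,946.8552.
B: (1 + 0.020825)^76 ≈ 4.789592892638, so 327,890 × 4.789592892638 ≈ 1,570,459.6136.
Difference ≈ 1,204,487.2416 in favor of A.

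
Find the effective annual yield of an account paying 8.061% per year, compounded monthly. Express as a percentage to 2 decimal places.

8.37%

One year is 12 periods at 0.0067175 each: (1 + 0.0067175)^12 ≈ 1.083656.
EAR = 1.083656 − 1 ≈ 8.36559%.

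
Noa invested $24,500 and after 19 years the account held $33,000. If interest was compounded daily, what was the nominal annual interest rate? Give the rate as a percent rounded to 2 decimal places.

The 6935-period growth factor is 33,000/24,500 = 1.34694.
r/365 = 1.34694^(1/6935) − 1 ≈ 0.0000429475, so r ≈ 365·0.0000429475 = 1.56758%.

1.57%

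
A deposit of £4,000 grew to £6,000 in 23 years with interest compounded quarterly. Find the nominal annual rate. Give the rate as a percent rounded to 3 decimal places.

The 92-period growth factor is 6,000/4,000 = 1.5.
r/4 = 1.5^(1/92) − 1 ≈ 0.00441696, so r ≈ 4·0.00441696 = 1.76678%.

1.767%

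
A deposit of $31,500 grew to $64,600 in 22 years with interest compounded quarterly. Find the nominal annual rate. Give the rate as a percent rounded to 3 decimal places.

The 88-period growth factor is 64,600/31,500 = 2.05079.
r/4 = 2.05079^(1/88) − 1 ≈ 0.00819507, so r ≈ 4·0.00819507 = 3.27803%.

3.278%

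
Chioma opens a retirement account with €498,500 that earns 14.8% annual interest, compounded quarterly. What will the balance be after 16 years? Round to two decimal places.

Periodic rate = 14.8%/4 = 0.037; periods = 4·16 = 64.
A = 498,500·(1 + 0.037)^64 ≈ 498,500·10.22917029747 ≈ 5,099,241.3933.

€5,099,241.39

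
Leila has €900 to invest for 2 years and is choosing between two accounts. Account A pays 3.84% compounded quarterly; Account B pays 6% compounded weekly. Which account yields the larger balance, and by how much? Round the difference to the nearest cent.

A: (1 + 0.0096)^8 ≈ 1.07943062, so 900 × 1.07943062 ≈ 971.4876.
B: (1 + 0.06/52)^104 ≈ 1.127418857, so 900 × 1.127418857 ≈ 1,014.6770.
Difference ≈ 43.1894 in favor of B.

Account B, by €43.19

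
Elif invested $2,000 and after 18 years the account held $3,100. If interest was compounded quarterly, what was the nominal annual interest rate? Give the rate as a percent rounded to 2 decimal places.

2.44%

The 72-period growth factor is 3,100/2,000 = 1.55.
r/4 = 1.55^(1/72) − 1 ≈ 0.00610544, so r ≈ 4·0.00610544 = 2.44217%.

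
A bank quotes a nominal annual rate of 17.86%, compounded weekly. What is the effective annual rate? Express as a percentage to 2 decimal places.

19.52%

One year is 52 periods at 0.00343462 each: (1 + 0.00343462)^52 ≈ 1.195177.
EAR = 1.195177 − 1 ≈ 19.51766%.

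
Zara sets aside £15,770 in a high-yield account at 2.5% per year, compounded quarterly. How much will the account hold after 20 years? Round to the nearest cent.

Growth factor = (1 + 0.00625)^80 ≈ 1.6461578224.
A ≈ 15,770 × 1.6461578224 ≈ 25,959.9089.

£25,959.91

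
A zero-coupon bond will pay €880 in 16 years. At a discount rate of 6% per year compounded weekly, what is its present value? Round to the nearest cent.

Periodic rate = 6%/52 = 0.00115385; 832 periods.
P = 880/(1 + 0.06/52)^832 ≈ 880/2.61025151 ≈ 337.1323.

€337.13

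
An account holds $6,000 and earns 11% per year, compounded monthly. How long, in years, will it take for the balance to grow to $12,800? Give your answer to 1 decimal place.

(1 + 0.00916667)^(12t) = 12,800/6,000 = 2.1333.
12t·ln(1 + 0.00916667) = ln(2.1333); 12t = 0.75769/0.00912491 ≈ 83.0349.
t ≈ 6.9196 years.

6.9 years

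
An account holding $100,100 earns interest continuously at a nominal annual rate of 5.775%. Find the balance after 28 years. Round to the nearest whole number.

A = P·e^(rt) = 100,100·e^(0.05775·28) = 100,100·e^1.617.
e^1.617 ≈ 5.0379537618, so A ≈ 504,299.1716.

$504,299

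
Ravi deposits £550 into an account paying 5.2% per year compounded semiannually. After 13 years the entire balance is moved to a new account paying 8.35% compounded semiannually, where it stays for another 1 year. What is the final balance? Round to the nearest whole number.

After 13 years at 5.2%: 550 × 1.949087697 ≈ 1,071.9982.
Then 1 years at 8.35%: 1,071.9982 × 1.085243062 ≈ 1,163.3786.

£1,163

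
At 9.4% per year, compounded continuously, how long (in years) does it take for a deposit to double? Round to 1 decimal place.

e^(0.094t) = 2, so 0.094t = ln 2 ≈ 0.69315.
t ≈ 0.69315/0.094 ≈ 7.3739.

7.4 years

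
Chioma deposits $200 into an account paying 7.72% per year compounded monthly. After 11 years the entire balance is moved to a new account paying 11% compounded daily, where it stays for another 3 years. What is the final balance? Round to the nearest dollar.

After 11 years at 7.72%: 200 × 2.33142593 ≈ 466.2852.
Then 3 years at 11%: 466.2852 × 1.39089898 ≈ 648.5556.

$649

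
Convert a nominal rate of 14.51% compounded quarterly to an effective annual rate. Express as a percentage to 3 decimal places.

15.319%

EAR = (1 + 14.51%/4)^4 − 1 = (1 + 0.036275)^4 − 1.
(1 + 0.036275)^4 ≈ 1.153188, so EAR ≈ 15.31879%.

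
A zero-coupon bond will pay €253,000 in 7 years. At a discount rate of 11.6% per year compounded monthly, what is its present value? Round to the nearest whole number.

€112,763

Growth factor = (1 + 0.116/12)^84 ≈ 2.24364201184.
P = 253,000/2.24364201184 ≈ 112,763.0873.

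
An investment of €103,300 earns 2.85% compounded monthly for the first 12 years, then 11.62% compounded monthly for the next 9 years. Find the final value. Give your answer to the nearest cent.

After 12 years at 2.85%: 103,300 × 1.4071895902 ≈ 145,362.6847.
Then 9 years at 11.62%: 145,362.6847 × 2.8313936226 ≈ 411,578.9783.

€411,578.98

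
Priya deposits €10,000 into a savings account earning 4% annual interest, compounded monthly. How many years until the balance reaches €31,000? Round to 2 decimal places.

We need (1 + 0.00333333)^(12t) = 3.1, so 12t = ln 3.1 / ln 1.003333 ≈ 339.9860.
t ≈ 339.9860/12 = 28.3322 years.

28.33 years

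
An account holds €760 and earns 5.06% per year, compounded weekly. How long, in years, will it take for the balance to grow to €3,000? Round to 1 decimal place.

27.1 years

We need (1 + 0.000973077)^(52t) = 3.9474, so 52t = ln 3.9474 / ln 1.000973 ≈ 1411.7250.
t ≈ 1411.7250/52 = 27.1486 years.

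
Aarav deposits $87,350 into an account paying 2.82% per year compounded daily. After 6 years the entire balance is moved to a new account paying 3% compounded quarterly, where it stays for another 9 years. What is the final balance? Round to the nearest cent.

$135,383.17

Phase 1: 87,350·(1 + 0.0282/365)^2190 ≈ 103,452.9066.
Phase 2: 103,452.9066·(1 + 0.0075)^36 ≈ 135,383.1674.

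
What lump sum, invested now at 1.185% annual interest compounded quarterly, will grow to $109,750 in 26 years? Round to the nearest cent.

Growth factor = (1 + 0.0029625)^104 ≈ 1.36021738136.
P = 109,750/1.36021738136 ≈ 80,685.6327.

$80,685.63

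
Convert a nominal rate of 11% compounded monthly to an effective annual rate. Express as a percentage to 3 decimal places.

11.572%

EAR = (1 + 11%/12)^12 − 1 = (1 + 0.00916667)^12 − 1.
(1 + 0.00916667)^12 ≈ 1.115719, so EAR ≈ 11.57188%.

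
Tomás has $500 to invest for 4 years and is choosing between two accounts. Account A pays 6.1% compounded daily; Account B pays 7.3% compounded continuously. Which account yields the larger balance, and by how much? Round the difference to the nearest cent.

Account B, by $31.39

A: (1 + 0.061/365)^1460 ≈ 1.27631831, so 500 × 1.27631831 ≈ 638.1592.
B: e^(0.073·4) = e^0.292 ≈ 1.33910302, so 500 × 1.33910302 ≈ 669.5515.
Difference ≈ 31.3924 in favor of B.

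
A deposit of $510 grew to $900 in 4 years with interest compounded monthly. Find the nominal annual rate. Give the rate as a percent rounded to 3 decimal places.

(1 + r/12)^48 = 900/510 = 1.76471.
1 + r/12 = 1.76471^(1/48) ≈ 1.011903, so r/12 ≈ 0.0119033.
r ≈ 12·0.0119033 = 14.28395%.

14.284%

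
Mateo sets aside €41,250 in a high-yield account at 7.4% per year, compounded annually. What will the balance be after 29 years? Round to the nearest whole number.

Growth factor = (1 + 0.074)^29 ≈ 7.9272792942.
A ≈ 41,250 × 7.9272792942 ≈ 327,000.2709.

€327,000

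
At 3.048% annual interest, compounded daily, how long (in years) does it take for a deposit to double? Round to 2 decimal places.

22.74 years

(1 + 0.0000835068)^(365t) = 2.
365t = ln 2 / ln(1 + 0.0000835068) ≈ 0.69315/8.35034e-05 ≈ 8300.8295.
t ≈ 22.7420.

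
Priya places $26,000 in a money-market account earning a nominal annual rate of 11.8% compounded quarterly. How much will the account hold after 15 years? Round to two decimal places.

$148,783.37

Growth factor = (1 + 0.0295)^60 ≈ 5.72243748946.
A ≈ 26,000 × 5.72243748946 ≈ 148,783.3747.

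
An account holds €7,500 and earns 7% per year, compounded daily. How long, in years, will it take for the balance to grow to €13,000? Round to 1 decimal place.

(1 + 0.000191781)^(365t) = 13,000/7,500 = 1.7333.
365t·ln(1 + 0.000191781) = ln(1.7333); 365t = 0.55005/0.000191762 ≈ 2868.3738.
t ≈ 7.8586 years.

7.9 years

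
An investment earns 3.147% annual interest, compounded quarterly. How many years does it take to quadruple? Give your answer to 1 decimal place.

44.2 years

(1 + 0.0078675)^(4t) = 4.
4t = ln 4 / ln(1 + 0.0078675) ≈ 1.3863/0.00783671 ≈ 176.8974.
t ≈ 44.2244.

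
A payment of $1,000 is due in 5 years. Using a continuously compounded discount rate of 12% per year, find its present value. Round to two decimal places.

P = A·e^(−rt) = 1,000·e^(−0.6).
e^(−0.6) ≈ 0.548811636, so P ≈ 548.8116.

$548.81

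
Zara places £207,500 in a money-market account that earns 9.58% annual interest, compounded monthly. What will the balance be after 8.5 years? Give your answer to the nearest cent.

Growth factor = (1 + 0.0958/12)^102 ≈ 2.25030729475.
A ≈ 207,500 × 2.25030729475 ≈ 466,938.7637.

£466,938.76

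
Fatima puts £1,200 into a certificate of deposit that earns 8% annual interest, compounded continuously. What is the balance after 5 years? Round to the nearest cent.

£1,790.19

A = P·e^(rt) = 1,200·e^(0.08·5) = 1,200·e^0.4.
e^0.4 ≈ 1.491824698, so A ≈ 1,790.1896.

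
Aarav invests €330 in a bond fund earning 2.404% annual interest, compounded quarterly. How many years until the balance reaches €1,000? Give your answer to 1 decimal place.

46.3 years

(1 + 0.00601)^(4t) = 1,000/330 = 3.0303.
4t·ln(1 + 0.00601) = ln(3.0303); 4t = 1.1087/0.00599201 ≈ 185.0234.
t ≈ 46.2559 years.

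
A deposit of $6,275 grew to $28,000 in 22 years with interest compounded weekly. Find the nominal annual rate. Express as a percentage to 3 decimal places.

6.803%

(1 + r/52)^1144 = 28,000/6,275 = 4.46215.
1 + r/52 = 4.46215^(1/1144) ≈ 1.001308, so r/52 ≈ 0.00130822.
r ≈ 52·0.00130822 = 6.80277%.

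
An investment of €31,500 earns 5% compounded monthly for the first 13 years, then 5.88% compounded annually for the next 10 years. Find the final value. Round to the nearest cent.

€106,697.64

Phase 1: 31,500·(1 + 0.05/12)^156 ≈ 60,258.1076.
Phase 2: 60,258.1076·(1 + 0.0588)^10 ≈ 106,697.6403.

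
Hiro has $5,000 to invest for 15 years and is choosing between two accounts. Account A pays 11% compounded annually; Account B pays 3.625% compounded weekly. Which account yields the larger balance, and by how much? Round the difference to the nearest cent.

Account A, by $15,312.31

Account A growth factor: (1 + 0.11)^15 ≈ 4.7845894883; balance ≈ 23,922.9474.
Account B growth factor: (1 + 0.03625/52)^780 ≈ 1.722127698; balance ≈ 8,610.6385.
Account A is larger by 15,312.3090.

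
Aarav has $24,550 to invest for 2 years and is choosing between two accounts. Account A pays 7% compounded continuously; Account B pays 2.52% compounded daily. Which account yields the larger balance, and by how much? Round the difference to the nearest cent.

Account A, by $2,420.24

Account A growth factor: e^(0.07·2) = e^0.14 ≈ 1.1502737989; balance ≈ 28,239.2218.
Account B growth factor: (1 + 0.0252/365)^730 ≈ 1.0516898592; balance ≈ 25,818.9860.
Account A is larger by 2,420.2357.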